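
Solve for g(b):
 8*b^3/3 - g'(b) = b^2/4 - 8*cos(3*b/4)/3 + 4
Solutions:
 g(b) = C1 + 2*b^4/3 - b^3/12 - 4*b + 32*sin(3*b/4)/9


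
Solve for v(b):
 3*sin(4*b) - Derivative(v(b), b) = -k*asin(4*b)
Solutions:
 v(b) = C1 + k*(b*asin(4*b) + sqrt(1 - 16*b^2)/4) - 3*cos(4*b)/4


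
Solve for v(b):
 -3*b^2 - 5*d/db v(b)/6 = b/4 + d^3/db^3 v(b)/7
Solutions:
 v(b) = C1 + C2*sin(sqrt(210)*b/6) + C3*cos(sqrt(210)*b/6) - 6*b^3/5 - 3*b^2/20 + 216*b/175


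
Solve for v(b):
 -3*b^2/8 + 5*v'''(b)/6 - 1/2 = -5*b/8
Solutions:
 v(b) = C1 + C2*b + C3*b^2 + 3*b^5/400 - b^4/32 + b^3/10


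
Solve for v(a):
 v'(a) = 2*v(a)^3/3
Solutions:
 v(a) = -sqrt(6)*sqrt(-1/(C1 + 2*a))/2
 v(a) = sqrt(6)*sqrt(-1/(C1 + 2*a))/2


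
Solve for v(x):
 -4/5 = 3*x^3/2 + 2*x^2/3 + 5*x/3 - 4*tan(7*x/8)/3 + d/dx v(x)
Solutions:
 v(x) = C1 - 3*x^4/8 - 2*x^3/9 - 5*x^2/6 - 4*x/5 - 32*log(cos(7*x/8))/21


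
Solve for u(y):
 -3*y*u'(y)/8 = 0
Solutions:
 u(y) = C1


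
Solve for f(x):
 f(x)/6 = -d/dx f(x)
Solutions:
 f(x) = C1*exp(-x/6)


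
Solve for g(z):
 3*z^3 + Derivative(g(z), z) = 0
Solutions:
 g(z) = C1 - 3*z^4/4


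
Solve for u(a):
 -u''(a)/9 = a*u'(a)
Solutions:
 u(a) = C1 + C2*erf(3*sqrt(2)*a/2)


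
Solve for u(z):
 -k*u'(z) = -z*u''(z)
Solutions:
 u(z) = C1 + z^(re(k) + 1)*(C2*sin(log(z)*Abs(im(k))) + C3*cos(log(z)*im(k)))


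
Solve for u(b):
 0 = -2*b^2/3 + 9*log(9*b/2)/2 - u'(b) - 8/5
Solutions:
 u(b) = C1 - 2*b^3/9 + 9*b*log(b)/2 - 61*b/10 - 9*b*log(2)/2 + 9*b*log(3)


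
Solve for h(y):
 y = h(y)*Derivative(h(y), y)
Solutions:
 h(y) = -sqrt(C1 + y^2)
 h(y) = sqrt(C1 + y^2)


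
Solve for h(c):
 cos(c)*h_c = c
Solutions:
 h(c) = C1 + Integral(c/cos(c), c)


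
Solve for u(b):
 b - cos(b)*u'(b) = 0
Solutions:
 u(b) = C1 + Integral(b/cos(b), b)


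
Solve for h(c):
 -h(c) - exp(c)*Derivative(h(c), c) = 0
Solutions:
 h(c) = C1*exp(exp(-c))


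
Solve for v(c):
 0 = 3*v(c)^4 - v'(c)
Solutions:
 v(c) = (-1/(C1 + 9*c))^(1/3)
 v(c) = (-1/(C1 + 3*c))^(1/3)*(-3^(2/3) - 3*3^(1/6)*I)/6
 v(c) = (-1/(C1 + 3*c))^(1/3)*(-3^(2/3) + 3*3^(1/6)*I)/6


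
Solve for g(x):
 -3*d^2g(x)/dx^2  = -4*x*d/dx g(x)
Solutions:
 g(x) = C1 + C2*erfi(sqrt(6)*x/3)


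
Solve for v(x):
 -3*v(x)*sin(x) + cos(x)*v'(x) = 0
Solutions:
 v(x) = C1/cos(x)^3


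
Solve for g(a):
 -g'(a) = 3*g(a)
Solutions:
 g(a) = C1*exp(-3*a)


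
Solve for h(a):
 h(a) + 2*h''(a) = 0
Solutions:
 h(a) = C1*sin(sqrt(2)*a/2) + C2*cos(sqrt(2)*a/2)


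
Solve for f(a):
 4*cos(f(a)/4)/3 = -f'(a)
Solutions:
 4*a/3 - 2*log(sin(f(a)/4) - 1) + 2*log(sin(f(a)/4) + 1) = C1


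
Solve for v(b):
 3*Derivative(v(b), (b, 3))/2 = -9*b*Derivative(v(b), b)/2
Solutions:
 v(b) = C1 + Integral(C2*airyai(-3^(1/3)*b) + C3*airybi(-3^(1/3)*b), b)


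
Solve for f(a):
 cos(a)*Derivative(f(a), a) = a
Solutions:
 f(a) = C1 + Integral(a/cos(a), a)


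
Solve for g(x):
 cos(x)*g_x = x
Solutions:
 g(x) = C1 + Integral(x/cos(x), x)


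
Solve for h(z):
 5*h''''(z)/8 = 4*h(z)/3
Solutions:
 h(z) = C1*exp(-2*15^(3/4)*2^(1/4)*z/15) + C2*exp(2*15^(3/4)*2^(1/4)*z/15) + C3*sin(2*15^(3/4)*2^(1/4)*z/15) + C4*cos(2*15^(3/4)*2^(1/4)*z/15)


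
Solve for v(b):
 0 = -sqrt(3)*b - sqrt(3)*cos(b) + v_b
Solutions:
 v(b) = C1 + sqrt(3)*b^2/2 + sqrt(3)*sin(b)


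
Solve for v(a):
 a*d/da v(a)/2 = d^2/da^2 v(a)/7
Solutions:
 v(a) = C1 + C2*erfi(sqrt(7)*a/2)


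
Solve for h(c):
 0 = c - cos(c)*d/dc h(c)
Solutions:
 h(c) = C1 + Integral(c/cos(c), c)


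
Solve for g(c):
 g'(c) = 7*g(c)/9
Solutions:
 g(c) = C1*exp(7*c/9)


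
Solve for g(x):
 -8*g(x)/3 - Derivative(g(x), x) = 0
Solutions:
 g(x) = C1*exp(-8*x/3)


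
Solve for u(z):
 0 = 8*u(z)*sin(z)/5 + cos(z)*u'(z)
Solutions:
 u(z) = C1*cos(z)^(8/5)


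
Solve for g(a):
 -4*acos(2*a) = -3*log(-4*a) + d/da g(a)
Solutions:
 g(a) = C1 + 3*a*log(-a) - 4*a*acos(2*a) - 3*a + 6*a*log(2) + 2*sqrt(1 - 4*a^2)


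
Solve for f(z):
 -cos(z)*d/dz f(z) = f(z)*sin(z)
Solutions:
 f(z) = C1*cos(z)


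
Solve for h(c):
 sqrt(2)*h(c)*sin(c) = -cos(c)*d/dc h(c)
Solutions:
 h(c) = C1*cos(c)^(sqrt(2))


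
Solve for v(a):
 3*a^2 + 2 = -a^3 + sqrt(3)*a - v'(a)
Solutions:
 v(a) = C1 - a^4/4 - a^3 + sqrt(3)*a^2/2 - 2*a


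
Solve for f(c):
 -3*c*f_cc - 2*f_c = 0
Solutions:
 f(c) = C1 + C2*c^(1/3)


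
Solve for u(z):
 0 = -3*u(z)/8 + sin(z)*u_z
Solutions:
 u(z) = C1*(cos(z) - 1)^(3/16)/(cos(z) + 1)^(3/16)


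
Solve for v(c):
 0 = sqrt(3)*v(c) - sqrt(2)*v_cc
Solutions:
 v(c) = C1*exp(-2^(3/4)*3^(1/4)*c/2) + C2*exp(2^(3/4)*3^(1/4)*c/2)


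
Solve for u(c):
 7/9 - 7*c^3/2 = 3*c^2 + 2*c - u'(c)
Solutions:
 u(c) = C1 + 7*c^4/8 + c^3 + c^2 - 7*c/9


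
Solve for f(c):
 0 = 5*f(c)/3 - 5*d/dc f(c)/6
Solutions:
 f(c) = C1*exp(2*c)


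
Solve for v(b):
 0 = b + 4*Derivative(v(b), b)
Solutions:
 v(b) = C1 - b^2/8


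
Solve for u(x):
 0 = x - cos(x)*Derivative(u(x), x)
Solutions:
 u(x) = C1 + Integral(x/cos(x), x)


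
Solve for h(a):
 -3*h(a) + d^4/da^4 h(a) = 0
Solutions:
 h(a) = C1*exp(-3^(1/4)*a) + C2*exp(3^(1/4)*a) + C3*sin(3^(1/4)*a) + C4*cos(3^(1/4)*a)


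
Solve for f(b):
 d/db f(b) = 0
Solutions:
 f(b) = C1


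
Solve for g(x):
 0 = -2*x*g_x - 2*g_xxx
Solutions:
 g(x) = C1 + Integral(C2*airyai(-x) + C3*airybi(-x), x)


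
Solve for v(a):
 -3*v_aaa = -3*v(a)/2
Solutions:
 v(a) = C3*exp(2^(2/3)*a/2) + (C1*sin(2^(2/3)*sqrt(3)*a/4) + C2*cos(2^(2/3)*sqrt(3)*a/4))*exp(-2^(2/3)*a/4)


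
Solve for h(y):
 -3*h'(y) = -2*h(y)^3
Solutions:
 h(y) = -sqrt(6)*sqrt(-1/(C1 + 2*y))/2
 h(y) = sqrt(6)*sqrt(-1/(C1 + 2*y))/2


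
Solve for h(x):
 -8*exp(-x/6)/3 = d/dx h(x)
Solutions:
 h(x) = C1 + 16*exp(-x/6)


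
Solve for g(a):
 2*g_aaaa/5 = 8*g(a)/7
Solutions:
 g(a) = C1*exp(-sqrt(2)*5^(1/4)*7^(3/4)*a/7) + C2*exp(sqrt(2)*5^(1/4)*7^(3/4)*a/7) + C3*sin(sqrt(2)*5^(1/4)*7^(3/4)*a/7) + C4*cos(sqrt(2)*5^(1/4)*7^(3/4)*a/7)


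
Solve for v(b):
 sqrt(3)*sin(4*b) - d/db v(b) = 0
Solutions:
 v(b) = C1 - sqrt(3)*cos(4*b)/4


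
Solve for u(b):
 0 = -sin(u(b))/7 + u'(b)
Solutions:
 -b/7 + log(cos(u(b)) - 1)/2 - log(cos(u(b)) + 1)/2 = C1


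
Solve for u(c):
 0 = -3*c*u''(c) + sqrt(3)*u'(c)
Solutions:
 u(c) = C1 + C2*c^(sqrt(3)/3 + 1)


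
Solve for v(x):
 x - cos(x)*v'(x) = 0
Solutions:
 v(x) = C1 + Integral(x/cos(x), x)


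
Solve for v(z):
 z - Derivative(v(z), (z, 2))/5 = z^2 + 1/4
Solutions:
 v(z) = C1 + C2*z - 5*z^4/12 + 5*z^3/6 - 5*z^2/8


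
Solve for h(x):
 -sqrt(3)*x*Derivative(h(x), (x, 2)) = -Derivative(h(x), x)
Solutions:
 h(x) = C1 + C2*x^(sqrt(3)/3 + 1)


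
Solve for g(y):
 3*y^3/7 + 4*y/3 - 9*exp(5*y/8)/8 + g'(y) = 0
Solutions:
 g(y) = C1 - 3*y^4/28 - 2*y^2/3 + 9*exp(5*y/8)/5


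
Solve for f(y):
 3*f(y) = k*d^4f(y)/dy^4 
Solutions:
 f(y) = C1*exp(-3^(1/4)*y*(1/k)^(1/4)) + C2*exp(3^(1/4)*y*(1/k)^(1/4)) + C3*exp(-3^(1/4)*I*y*(1/k)^(1/4)) + C4*exp(3^(1/4)*I*y*(1/k)^(1/4))


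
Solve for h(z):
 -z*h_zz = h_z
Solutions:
 h(z) = C1 + C2*log(z)


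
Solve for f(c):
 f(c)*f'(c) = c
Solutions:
 f(c) = -sqrt(C1 + c^2)
 f(c) = sqrt(C1 + c^2)


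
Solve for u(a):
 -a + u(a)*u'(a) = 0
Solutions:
 u(a) = -sqrt(C1 + a^2)
 u(a) = sqrt(C1 + a^2)


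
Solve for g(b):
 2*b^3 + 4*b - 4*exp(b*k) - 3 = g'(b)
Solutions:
 g(b) = C1 + b^4/2 + 2*b^2 - 3*b - 4*exp(b*k)/k


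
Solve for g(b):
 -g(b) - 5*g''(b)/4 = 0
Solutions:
 g(b) = C1*sin(2*sqrt(5)*b/5) + C2*cos(2*sqrt(5)*b/5)


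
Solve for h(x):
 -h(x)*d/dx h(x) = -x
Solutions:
 h(x) = -sqrt(C1 + x^2)
 h(x) = sqrt(C1 + x^2)


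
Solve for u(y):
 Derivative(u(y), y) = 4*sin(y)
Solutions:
 u(y) = C1 - 4*cos(y)


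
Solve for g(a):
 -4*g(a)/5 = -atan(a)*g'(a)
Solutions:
 g(a) = C1*exp(4*Integral(1/atan(a), a)/5)


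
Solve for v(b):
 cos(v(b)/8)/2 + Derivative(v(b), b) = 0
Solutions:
 b/2 - 4*log(sin(v(b)/8) - 1) + 4*log(sin(v(b)/8) + 1) = C1


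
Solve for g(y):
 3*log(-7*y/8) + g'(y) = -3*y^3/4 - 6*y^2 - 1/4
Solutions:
 g(y) = C1 - 3*y^4/16 - 2*y^3 - 3*y*log(-y) + y*(-3*log(7) + 11/4 + 9*log(2))


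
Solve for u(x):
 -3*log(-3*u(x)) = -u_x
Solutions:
 -Integral(1/(log(-_y) + log(3)), (_y, u(x)))/3 = C1 - x


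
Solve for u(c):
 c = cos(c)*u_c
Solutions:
 u(c) = C1 + Integral(c/cos(c), c)


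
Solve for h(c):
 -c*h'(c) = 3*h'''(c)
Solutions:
 h(c) = C1 + Integral(C2*airyai(-3^(2/3)*c/3) + C3*airybi(-3^(2/3)*c/3), c)


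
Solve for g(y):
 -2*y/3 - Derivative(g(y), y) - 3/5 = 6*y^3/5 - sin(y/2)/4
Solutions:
 g(y) = C1 - 3*y^4/10 - y^2/3 - 3*y/5 - cos(y/2)/2


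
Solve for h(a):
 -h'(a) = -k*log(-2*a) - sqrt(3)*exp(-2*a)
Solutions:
 h(a) = C1 + a*k*log(-a) + a*k*(-1 + log(2)) - sqrt(3)*exp(-2*a)/2


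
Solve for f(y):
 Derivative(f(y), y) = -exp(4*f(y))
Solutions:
 f(y) = log(-I*(1/(C1 + 4*y))^(1/4))
 f(y) = log(I*(1/(C1 + 4*y))^(1/4))
 f(y) = log(-(1/(C1 + 4*y))^(1/4))
 f(y) = log(1/(C1 + 4*y))/4


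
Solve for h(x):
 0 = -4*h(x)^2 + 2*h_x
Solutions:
 h(x) = -1/(C1 + 2*x)


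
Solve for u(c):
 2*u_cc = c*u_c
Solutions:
 u(c) = C1 + C2*erfi(c/2)


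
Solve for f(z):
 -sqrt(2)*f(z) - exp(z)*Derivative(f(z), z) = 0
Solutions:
 f(z) = C1*exp(sqrt(2)*exp(-z))


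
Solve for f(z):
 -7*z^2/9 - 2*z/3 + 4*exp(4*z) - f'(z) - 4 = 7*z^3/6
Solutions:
 f(z) = C1 - 7*z^4/24 - 7*z^3/27 - z^2/3 - 4*z + exp(4*z)


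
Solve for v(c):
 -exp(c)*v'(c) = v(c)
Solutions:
 v(c) = C1*exp(exp(-c))


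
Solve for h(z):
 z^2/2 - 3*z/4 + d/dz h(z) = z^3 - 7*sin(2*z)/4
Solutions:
 h(z) = C1 + z^4/4 - z^3/6 + 3*z^2/8 + 7*cos(2*z)/8


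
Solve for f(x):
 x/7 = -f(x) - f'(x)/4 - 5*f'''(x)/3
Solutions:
 f(x) = C1*exp(-5^(1/3)*x*(-(60 + sqrt(3605))^(1/3) + 5^(1/3)/(60 + sqrt(3605))^(1/3))/20)*sin(sqrt(3)*5^(1/3)*x*(5^(1/3)/(60 + sqrt(3605))^(1/3) + (60 + sqrt(3605))^(1/3))/20) + C2*exp(-5^(1/3)*x*(-(60 + sqrt(3605))^(1/3) + 5^(1/3)/(60 + sqrt(3605))^(1/3))/20)*cos(sqrt(3)*5^(1/3)*x*(5^(1/3)/(60 + sqrt(3605))^(1/3) + (60 + sqrt(3605))^(1/3))/20) + C3*exp(5^(1/3)*x*(-(60 + sqrt(3605))^(1/3) + 5^(1/3)/(60 + sqrt(3605))^(1/3))/10) - x/7 + 1/28


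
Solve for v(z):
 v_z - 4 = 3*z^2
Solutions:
 v(z) = C1 + z^3 + 4*z


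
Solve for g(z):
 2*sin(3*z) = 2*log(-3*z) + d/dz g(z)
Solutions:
 g(z) = C1 - 2*z*log(-z) - 2*z*log(3) + 2*z - 2*cos(3*z)/3


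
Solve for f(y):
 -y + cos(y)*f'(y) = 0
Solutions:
 f(y) = C1 + Integral(y/cos(y), y)


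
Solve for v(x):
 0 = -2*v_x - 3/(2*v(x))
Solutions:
 v(x) = -sqrt(C1 - 6*x)/2
 v(x) = sqrt(C1 - 6*x)/2


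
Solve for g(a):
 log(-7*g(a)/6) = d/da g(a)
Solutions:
 -Integral(1/(log(-_y) - log(6) + log(7)), (_y, g(a))) = C1 - a


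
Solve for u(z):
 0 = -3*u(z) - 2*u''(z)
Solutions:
 u(z) = C1*sin(sqrt(6)*z/2) + C2*cos(sqrt(6)*z/2)


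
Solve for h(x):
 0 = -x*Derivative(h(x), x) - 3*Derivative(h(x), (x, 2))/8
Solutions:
 h(x) = C1 + C2*erf(2*sqrt(3)*x/3)


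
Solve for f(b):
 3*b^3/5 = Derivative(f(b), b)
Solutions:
 f(b) = C1 + 3*b^4/20


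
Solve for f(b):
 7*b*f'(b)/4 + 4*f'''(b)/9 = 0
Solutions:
 f(b) = C1 + Integral(C2*airyai(-2^(2/3)*63^(1/3)*b/4) + C3*airybi(-2^(2/3)*63^(1/3)*b/4), b)


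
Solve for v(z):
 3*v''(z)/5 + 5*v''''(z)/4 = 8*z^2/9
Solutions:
 v(z) = C1 + C2*z + C3*sin(2*sqrt(3)*z/5) + C4*cos(2*sqrt(3)*z/5) + 10*z^4/81 - 250*z^2/81


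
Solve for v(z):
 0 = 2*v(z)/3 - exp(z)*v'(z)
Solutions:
 v(z) = C1*exp(-2*exp(-z)/3)


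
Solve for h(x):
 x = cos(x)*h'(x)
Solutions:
 h(x) = C1 + Integral(x/cos(x), x)


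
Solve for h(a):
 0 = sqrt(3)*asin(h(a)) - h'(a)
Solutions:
 Integral(1/asin(_y), (_y, h(a))) = C1 + sqrt(3)*a


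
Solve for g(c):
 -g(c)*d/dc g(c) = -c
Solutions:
 g(c) = -sqrt(C1 + c^2)
 g(c) = sqrt(C1 + c^2)


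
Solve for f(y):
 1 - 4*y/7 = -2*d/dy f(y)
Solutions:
 f(y) = C1 + y^2/7 - y/2


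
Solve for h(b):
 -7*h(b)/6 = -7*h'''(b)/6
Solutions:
 h(b) = C3*exp(b) + (C1*sin(sqrt(3)*b/2) + C2*cos(sqrt(3)*b/2))*exp(-b/2)


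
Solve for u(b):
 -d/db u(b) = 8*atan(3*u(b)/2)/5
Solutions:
 Integral(1/atan(3*_y/2), (_y, u(b))) = C1 - 8*b/5


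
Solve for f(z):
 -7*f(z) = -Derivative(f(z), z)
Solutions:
 f(z) = C1*exp(7*z)


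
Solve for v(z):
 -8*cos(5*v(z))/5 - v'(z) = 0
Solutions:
 v(z) = -asin((C1 + exp(16*z))/(C1 - exp(16*z)))/5 + pi/5
 v(z) = asin((C1 + exp(16*z))/(C1 - exp(16*z)))/5


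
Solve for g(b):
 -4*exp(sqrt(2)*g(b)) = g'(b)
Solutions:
 g(b) = sqrt(2)*(2*log(1/(C1 + 4*b)) - log(2))/4


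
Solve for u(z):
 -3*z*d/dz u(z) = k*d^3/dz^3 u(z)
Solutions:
 u(z) = C1 + Integral(C2*airyai(3^(1/3)*z*(-1/k)^(1/3)) + C3*airybi(3^(1/3)*z*(-1/k)^(1/3)), z)


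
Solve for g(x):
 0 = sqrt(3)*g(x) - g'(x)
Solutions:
 g(x) = C1*exp(sqrt(3)*x)


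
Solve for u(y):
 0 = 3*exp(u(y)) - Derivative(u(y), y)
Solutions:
 u(y) = log(-1/(C1 + 3*y))


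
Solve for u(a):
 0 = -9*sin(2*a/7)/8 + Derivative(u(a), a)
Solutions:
 u(a) = C1 - 63*cos(2*a/7)/16


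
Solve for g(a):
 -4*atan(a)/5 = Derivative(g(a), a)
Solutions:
 g(a) = C1 - 4*a*atan(a)/5 + 2*log(a^2 + 1)/5


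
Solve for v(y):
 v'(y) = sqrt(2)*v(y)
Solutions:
 v(y) = C1*exp(sqrt(2)*y)


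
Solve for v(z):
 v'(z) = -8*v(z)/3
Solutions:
 v(z) = C1*exp(-8*z/3)


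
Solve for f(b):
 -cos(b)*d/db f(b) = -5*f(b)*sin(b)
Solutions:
 f(b) = C1/cos(b)^5


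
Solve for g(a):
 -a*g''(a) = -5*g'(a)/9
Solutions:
 g(a) = C1 + C2*a^(14/9)


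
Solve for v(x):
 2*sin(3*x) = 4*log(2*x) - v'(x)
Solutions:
 v(x) = C1 + 4*x*log(x) - 4*x + 4*x*log(2) + 2*cos(3*x)/3


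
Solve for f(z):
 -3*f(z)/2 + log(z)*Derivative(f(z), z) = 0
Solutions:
 f(z) = C1*exp(3*li(z)/2)


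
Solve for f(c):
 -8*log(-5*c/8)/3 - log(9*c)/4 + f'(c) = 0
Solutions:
 f(c) = C1 + 35*c*log(c)/12 + c*(-8*log(2) - 35/12 + log(3)/2 + 8*log(5)/3 + 8*I*pi/3)


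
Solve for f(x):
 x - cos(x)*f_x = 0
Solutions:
 f(x) = C1 + Integral(x/cos(x), x)


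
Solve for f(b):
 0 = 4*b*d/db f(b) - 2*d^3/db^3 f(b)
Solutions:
 f(b) = C1 + Integral(C2*airyai(2^(1/3)*b) + C3*airybi(2^(1/3)*b), b)


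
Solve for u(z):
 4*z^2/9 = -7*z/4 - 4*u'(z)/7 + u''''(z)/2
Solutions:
 u(z) = C1 + C4*exp(2*7^(2/3)*z/7) - 7*z^3/27 - 49*z^2/32 + (C2*sin(sqrt(3)*7^(2/3)*z/7) + C3*cos(sqrt(3)*7^(2/3)*z/7))*exp(-7^(2/3)*z/7)


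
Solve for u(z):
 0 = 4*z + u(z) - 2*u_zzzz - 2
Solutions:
 u(z) = C1*exp(-2^(3/4)*z/2) + C2*exp(2^(3/4)*z/2) + C3*sin(2^(3/4)*z/2) + C4*cos(2^(3/4)*z/2) - 4*z + 2


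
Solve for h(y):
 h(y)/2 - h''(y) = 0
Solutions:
 h(y) = C1*exp(-sqrt(2)*y/2) + C2*exp(sqrt(2)*y/2)


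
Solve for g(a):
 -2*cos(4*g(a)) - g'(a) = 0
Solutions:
 g(a) = -asin((C1 + exp(16*a))/(C1 - exp(16*a)))/4 + pi/4
 g(a) = asin((C1 + exp(16*a))/(C1 - exp(16*a)))/4


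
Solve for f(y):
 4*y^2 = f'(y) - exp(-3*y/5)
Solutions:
 f(y) = C1 + 4*y^3/3 - 5*exp(-3*y/5)/3


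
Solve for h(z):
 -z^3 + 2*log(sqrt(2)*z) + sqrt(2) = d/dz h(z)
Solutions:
 h(z) = C1 - z^4/4 + 2*z*log(z) - 2*z + z*log(2) + sqrt(2)*z


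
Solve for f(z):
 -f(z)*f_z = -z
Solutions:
 f(z) = -sqrt(C1 + z^2)
 f(z) = sqrt(C1 + z^2)


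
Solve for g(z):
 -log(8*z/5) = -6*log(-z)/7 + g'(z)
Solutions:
 g(z) = C1 - z*log(z)/7 + z*(-3*log(2) + 1/7 + log(5) + 6*I*pi/7)


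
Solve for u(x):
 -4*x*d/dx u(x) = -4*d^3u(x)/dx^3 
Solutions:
 u(x) = C1 + Integral(C2*airyai(x) + C3*airybi(x), x)


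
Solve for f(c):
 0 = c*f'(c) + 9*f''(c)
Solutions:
 f(c) = C1 + C2*erf(sqrt(2)*c/6)


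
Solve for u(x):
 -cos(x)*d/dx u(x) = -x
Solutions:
 u(x) = C1 + Integral(x/cos(x), x)


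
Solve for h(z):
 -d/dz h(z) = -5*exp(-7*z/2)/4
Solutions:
 h(z) = C1 - 5*exp(-7*z/2)/14


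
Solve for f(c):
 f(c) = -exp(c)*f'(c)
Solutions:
 f(c) = C1*exp(exp(-c))


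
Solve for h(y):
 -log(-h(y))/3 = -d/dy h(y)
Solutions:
 -li(-h(y)) = C1 + y/3


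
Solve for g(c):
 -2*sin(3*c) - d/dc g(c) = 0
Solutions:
 g(c) = C1 + 2*cos(3*c)/3


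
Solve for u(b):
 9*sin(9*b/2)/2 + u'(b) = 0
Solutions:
 u(b) = C1 + cos(9*b/2)


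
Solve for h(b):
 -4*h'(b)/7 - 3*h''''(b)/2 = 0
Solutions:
 h(b) = C1 + C4*exp(-2*21^(2/3)*b/21) + (C2*sin(3^(1/6)*7^(2/3)*b/7) + C3*cos(3^(1/6)*7^(2/3)*b/7))*exp(21^(2/3)*b/21)


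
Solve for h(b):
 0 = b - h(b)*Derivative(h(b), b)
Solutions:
 h(b) = -sqrt(C1 + b^2)
 h(b) = sqrt(C1 + b^2)


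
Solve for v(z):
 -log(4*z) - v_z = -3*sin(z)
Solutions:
 v(z) = C1 - z*log(z) - 2*z*log(2) + z - 3*cos(z)


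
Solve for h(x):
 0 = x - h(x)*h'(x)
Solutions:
 h(x) = -sqrt(C1 + x^2)
 h(x) = sqrt(C1 + x^2)


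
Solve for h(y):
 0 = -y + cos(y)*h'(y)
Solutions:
 h(y) = C1 + Integral(y/cos(y), y)


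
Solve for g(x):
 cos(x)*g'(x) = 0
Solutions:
 g(x) = C1


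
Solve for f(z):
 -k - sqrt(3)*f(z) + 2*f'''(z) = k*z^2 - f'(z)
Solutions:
 f(z) = C1*exp(2^(1/3)*sqrt(3)*z*(-(9 + sqrt(83))^(1/3) + 2^(1/3)/(9 + sqrt(83))^(1/3))/12)*sin(2^(1/3)*z*(2^(1/3)/(9 + sqrt(83))^(1/3) + (9 + sqrt(83))^(1/3))/4) + C2*exp(2^(1/3)*sqrt(3)*z*(-(9 + sqrt(83))^(1/3) + 2^(1/3)/(9 + sqrt(83))^(1/3))/12)*cos(2^(1/3)*z*(2^(1/3)/(9 + sqrt(83))^(1/3) + (9 + sqrt(83))^(1/3))/4) + C3*exp(-2^(1/3)*sqrt(3)*z*(-(9 + sqrt(83))^(1/3) + 2^(1/3)/(9 + sqrt(83))^(1/3))/6) - sqrt(3)*k*z^2/3 - 2*k*z/3 - 5*sqrt(3)*k/9


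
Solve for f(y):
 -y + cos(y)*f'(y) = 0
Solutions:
 f(y) = C1 + Integral(y/cos(y), y)


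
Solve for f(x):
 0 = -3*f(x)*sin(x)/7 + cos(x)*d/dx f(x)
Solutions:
 f(x) = C1/cos(x)^(3/7)


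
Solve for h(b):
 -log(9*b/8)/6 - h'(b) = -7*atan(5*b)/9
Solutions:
 h(b) = C1 - b*log(b)/6 + 7*b*atan(5*b)/9 - b*log(3)/3 + b/6 + b*log(2)/2 - 7*log(25*b^2 + 1)/90


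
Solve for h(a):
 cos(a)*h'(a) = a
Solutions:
 h(a) = C1 + Integral(a/cos(a), a)


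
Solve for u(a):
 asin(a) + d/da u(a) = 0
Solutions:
 u(a) = C1 - a*asin(a) - sqrt(1 - a^2)


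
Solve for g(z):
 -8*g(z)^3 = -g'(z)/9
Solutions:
 g(z) = -sqrt(2)*sqrt(-1/(C1 + 72*z))/2
 g(z) = sqrt(2)*sqrt(-1/(C1 + 72*z))/2


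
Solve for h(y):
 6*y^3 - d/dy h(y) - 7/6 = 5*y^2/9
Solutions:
 h(y) = C1 + 3*y^4/2 - 5*y^3/27 - 7*y/6


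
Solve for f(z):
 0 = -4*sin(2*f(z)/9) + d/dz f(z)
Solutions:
 -4*z + 9*log(cos(2*f(z)/9) - 1)/4 - 9*log(cos(2*f(z)/9) + 1)/4 = C1


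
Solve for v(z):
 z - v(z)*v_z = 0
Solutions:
 v(z) = -sqrt(C1 + z^2)
 v(z) = sqrt(C1 + z^2)


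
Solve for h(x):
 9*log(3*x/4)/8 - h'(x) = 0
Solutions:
 h(x) = C1 + 9*x*log(x)/8 - 9*x*log(2)/4 - 9*x/8 + 9*x*log(3)/8


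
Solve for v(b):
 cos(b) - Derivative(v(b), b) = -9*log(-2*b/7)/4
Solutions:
 v(b) = C1 + 9*b*log(-b)/4 - 9*b*log(7)/4 - 9*b/4 + 9*b*log(2)/4 + sin(b)


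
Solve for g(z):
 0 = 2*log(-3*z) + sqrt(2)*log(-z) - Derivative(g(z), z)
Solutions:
 g(z) = C1 + z*(sqrt(2) + 2)*log(-z) + z*(-2 - sqrt(2) + 2*log(3))


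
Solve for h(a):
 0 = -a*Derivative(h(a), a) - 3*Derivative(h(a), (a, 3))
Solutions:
 h(a) = C1 + Integral(C2*airyai(-3^(2/3)*a/3) + C3*airybi(-3^(2/3)*a/3), a)


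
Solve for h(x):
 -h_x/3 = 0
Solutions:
 h(x) = C1


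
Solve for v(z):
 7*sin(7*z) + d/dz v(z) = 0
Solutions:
 v(z) = C1 + cos(7*z)


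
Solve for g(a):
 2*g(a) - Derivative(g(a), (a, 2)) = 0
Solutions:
 g(a) = C1*exp(-sqrt(2)*a) + C2*exp(sqrt(2)*a)


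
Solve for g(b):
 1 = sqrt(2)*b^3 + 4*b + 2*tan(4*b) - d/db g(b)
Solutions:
 g(b) = C1 + sqrt(2)*b^4/4 + 2*b^2 - b - log(cos(4*b))/2


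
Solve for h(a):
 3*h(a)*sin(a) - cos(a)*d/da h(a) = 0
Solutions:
 h(a) = C1/cos(a)^3


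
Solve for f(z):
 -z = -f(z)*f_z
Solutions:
 f(z) = -sqrt(C1 + z^2)
 f(z) = sqrt(C1 + z^2)


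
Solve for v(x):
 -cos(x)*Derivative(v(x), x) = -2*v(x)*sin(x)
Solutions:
 v(x) = C1/cos(x)^2


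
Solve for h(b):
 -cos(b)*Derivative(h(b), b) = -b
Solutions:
 h(b) = C1 + Integral(b/cos(b), b)


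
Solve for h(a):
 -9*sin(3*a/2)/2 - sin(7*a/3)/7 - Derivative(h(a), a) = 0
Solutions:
 h(a) = C1 + 3*cos(3*a/2) + 3*cos(7*a/3)/49


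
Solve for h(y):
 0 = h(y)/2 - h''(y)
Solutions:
 h(y) = C1*exp(-sqrt(2)*y/2) + C2*exp(sqrt(2)*y/2)


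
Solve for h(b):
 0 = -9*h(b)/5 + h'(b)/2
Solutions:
 h(b) = C1*exp(18*b/5)


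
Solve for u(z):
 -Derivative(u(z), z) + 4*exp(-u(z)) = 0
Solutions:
 u(z) = log(C1 + 4*z)


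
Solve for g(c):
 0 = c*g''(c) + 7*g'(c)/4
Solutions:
 g(c) = C1 + C2/c^(3/4)


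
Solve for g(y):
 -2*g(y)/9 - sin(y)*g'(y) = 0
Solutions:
 g(y) = C1*(cos(y) + 1)^(1/9)/(cos(y) - 1)^(1/9)


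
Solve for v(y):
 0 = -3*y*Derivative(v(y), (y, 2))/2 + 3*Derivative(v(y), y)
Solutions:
 v(y) = C1 + C2*y^3


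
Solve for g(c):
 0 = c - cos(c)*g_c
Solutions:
 g(c) = C1 + Integral(c/cos(c), c)


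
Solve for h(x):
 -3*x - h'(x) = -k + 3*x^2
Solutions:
 h(x) = C1 + k*x - x^3 - 3*x^2/2


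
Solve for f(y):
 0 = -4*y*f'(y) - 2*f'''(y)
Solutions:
 f(y) = C1 + Integral(C2*airyai(-2^(1/3)*y) + C3*airybi(-2^(1/3)*y), y)


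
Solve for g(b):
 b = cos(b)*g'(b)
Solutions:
 g(b) = C1 + Integral(b/cos(b), b)


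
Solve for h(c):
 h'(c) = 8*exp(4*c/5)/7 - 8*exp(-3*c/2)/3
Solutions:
 h(c) = C1 + 10*exp(4*c/5)/7 + 16*exp(-3*c/2)/9


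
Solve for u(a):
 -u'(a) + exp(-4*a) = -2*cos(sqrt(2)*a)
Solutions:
 u(a) = C1 + sqrt(2)*sin(sqrt(2)*a) - exp(-4*a)/4


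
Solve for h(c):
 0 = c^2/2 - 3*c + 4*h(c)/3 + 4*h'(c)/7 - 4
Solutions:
 h(c) = C1*exp(-7*c/3) - 3*c^2/8 + 18*c/7 + 93/49


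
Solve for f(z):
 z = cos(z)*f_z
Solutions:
 f(z) = C1 + Integral(z/cos(z), z)


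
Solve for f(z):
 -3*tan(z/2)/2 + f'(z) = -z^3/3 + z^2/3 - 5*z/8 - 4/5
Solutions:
 f(z) = C1 - z^4/12 + z^3/9 - 5*z^2/16 - 4*z/5 - 3*log(cos(z/2))


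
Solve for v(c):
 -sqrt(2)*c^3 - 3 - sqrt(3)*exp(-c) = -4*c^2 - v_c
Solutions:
 v(c) = C1 + sqrt(2)*c^4/4 - 4*c^3/3 + 3*c - sqrt(3)*exp(-c)


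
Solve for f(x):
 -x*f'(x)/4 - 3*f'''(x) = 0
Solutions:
 f(x) = C1 + Integral(C2*airyai(-18^(1/3)*x/6) + C3*airybi(-18^(1/3)*x/6), x)


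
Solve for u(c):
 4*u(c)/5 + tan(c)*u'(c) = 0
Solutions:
 u(c) = C1/sin(c)^(4/5)


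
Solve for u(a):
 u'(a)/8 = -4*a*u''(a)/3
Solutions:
 u(a) = C1 + C2*a^(29/32)


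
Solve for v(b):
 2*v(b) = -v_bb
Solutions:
 v(b) = C1*sin(sqrt(2)*b) + C2*cos(sqrt(2)*b)


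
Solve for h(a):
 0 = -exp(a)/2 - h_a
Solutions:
 h(a) = C1 - exp(a)/2


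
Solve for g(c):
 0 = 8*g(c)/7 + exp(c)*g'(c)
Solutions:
 g(c) = C1*exp(8*exp(-c)/7)


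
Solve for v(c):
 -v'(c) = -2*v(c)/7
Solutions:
 v(c) = C1*exp(2*c/7)


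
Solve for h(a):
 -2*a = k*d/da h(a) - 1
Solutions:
 h(a) = C1 - a^2/k + a/k


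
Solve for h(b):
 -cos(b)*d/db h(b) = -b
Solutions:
 h(b) = C1 + Integral(b/cos(b), b)


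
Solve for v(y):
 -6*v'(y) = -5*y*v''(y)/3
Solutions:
 v(y) = C1 + C2*y^(23/5)


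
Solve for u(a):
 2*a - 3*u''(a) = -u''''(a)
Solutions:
 u(a) = C1 + C2*a + C3*exp(-sqrt(3)*a) + C4*exp(sqrt(3)*a) + a^3/9


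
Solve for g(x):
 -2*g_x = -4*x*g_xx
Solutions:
 g(x) = C1 + C2*x^(3/2)


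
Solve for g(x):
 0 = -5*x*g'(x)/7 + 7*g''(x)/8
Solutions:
 g(x) = C1 + C2*erfi(2*sqrt(5)*x/7)


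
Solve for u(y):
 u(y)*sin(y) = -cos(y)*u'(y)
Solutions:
 u(y) = C1*cos(y)


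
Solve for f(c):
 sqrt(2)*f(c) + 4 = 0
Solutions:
 f(c) = -2*sqrt(2)


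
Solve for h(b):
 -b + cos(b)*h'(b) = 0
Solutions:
 h(b) = C1 + Integral(b/cos(b), b)


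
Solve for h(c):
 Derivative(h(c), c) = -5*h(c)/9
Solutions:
 h(c) = C1*exp(-5*c/9)


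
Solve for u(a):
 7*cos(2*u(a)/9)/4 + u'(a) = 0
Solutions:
 7*a/4 - 9*log(sin(2*u(a)/9) - 1)/4 + 9*log(sin(2*u(a)/9) + 1)/4 = C1


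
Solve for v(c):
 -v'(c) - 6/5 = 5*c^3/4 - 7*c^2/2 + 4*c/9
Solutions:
 v(c) = C1 - 5*c^4/16 + 7*c^3/6 - 2*c^2/9 - 6*c/5


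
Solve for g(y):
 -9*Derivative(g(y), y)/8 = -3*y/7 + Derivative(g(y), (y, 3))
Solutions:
 g(y) = C1 + C2*sin(3*sqrt(2)*y/4) + C3*cos(3*sqrt(2)*y/4) + 4*y^2/21


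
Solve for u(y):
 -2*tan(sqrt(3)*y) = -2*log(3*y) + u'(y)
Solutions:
 u(y) = C1 + 2*y*log(y) - 2*y + 2*y*log(3) + 2*sqrt(3)*log(cos(sqrt(3)*y))/3


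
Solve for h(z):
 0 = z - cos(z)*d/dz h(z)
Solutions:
 h(z) = C1 + Integral(z/cos(z), z)


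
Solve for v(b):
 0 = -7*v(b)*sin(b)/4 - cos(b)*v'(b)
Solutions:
 v(b) = C1*cos(b)^(7/4)


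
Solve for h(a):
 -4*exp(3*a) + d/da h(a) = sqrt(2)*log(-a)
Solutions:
 h(a) = C1 + sqrt(2)*a*log(-a) - sqrt(2)*a + 4*exp(3*a)/3


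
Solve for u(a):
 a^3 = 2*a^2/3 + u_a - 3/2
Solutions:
 u(a) = C1 + a^4/4 - 2*a^3/9 + 3*a/2


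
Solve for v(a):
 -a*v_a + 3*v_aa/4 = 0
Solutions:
 v(a) = C1 + C2*erfi(sqrt(6)*a/3)


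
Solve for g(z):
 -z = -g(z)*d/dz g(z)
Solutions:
 g(z) = -sqrt(C1 + z^2)
 g(z) = sqrt(C1 + z^2)


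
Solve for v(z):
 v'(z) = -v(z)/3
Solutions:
 v(z) = C1*exp(-z/3)


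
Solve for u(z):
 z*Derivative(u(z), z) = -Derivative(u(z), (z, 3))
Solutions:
 u(z) = C1 + Integral(C2*airyai(-z) + C3*airybi(-z), z)


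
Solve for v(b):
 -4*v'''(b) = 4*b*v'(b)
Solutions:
 v(b) = C1 + Integral(C2*airyai(-b) + C3*airybi(-b), b)


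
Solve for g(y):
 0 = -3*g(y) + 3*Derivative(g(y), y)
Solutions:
 g(y) = C1*exp(y)


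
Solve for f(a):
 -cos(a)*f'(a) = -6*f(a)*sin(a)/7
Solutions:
 f(a) = C1/cos(a)^(6/7)


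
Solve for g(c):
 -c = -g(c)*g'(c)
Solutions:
 g(c) = -sqrt(C1 + c^2)
 g(c) = sqrt(C1 + c^2)


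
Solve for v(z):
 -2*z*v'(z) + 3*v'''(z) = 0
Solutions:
 v(z) = C1 + Integral(C2*airyai(2^(1/3)*3^(2/3)*z/3) + C3*airybi(2^(1/3)*3^(2/3)*z/3), z)


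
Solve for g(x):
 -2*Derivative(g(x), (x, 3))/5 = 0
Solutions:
 g(x) = C1 + C2*x + C3*x^2


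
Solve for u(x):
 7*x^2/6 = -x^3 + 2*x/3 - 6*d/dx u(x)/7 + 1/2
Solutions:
 u(x) = C1 - 7*x^4/24 - 49*x^3/108 + 7*x^2/18 + 7*x/12


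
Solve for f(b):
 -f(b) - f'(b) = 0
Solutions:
 f(b) = C1*exp(-b)


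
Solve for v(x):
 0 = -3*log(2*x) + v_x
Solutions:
 v(x) = C1 + 3*x*log(x) - 3*x + x*log(8)


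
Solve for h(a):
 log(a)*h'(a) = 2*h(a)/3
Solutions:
 h(a) = C1*exp(2*li(a)/3)


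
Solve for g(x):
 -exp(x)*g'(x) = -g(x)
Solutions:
 g(x) = C1*exp(-exp(-x))


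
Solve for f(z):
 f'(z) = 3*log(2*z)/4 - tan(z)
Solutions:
 f(z) = C1 + 3*z*log(z)/4 - 3*z/4 + 3*z*log(2)/4 + log(cos(z))


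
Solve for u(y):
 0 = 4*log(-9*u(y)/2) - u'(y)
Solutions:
 -Integral(1/(log(-_y) - log(2) + 2*log(3)), (_y, u(y)))/4 = C1 - y


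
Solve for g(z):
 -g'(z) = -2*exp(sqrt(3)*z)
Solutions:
 g(z) = C1 + 2*sqrt(3)*exp(sqrt(3)*z)/3


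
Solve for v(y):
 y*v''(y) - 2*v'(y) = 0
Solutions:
 v(y) = C1 + C2*y^3


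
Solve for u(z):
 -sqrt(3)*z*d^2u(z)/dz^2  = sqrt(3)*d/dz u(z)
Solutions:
 u(z) = C1 + C2*log(z)


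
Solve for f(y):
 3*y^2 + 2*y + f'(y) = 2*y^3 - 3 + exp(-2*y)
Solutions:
 f(y) = C1 + y^4/2 - y^3 - y^2 - 3*y - exp(-2*y)/2


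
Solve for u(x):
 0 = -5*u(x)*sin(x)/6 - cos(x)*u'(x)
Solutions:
 u(x) = C1*cos(x)^(5/6)


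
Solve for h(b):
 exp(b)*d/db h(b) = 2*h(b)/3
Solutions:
 h(b) = C1*exp(-2*exp(-b)/3)


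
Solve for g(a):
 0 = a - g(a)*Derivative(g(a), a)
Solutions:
 g(a) = -sqrt(C1 + a^2)
 g(a) = sqrt(C1 + a^2)


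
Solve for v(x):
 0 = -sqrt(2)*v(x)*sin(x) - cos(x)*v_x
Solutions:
 v(x) = C1*cos(x)^(sqrt(2))


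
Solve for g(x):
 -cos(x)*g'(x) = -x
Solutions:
 g(x) = C1 + Integral(x/cos(x), x)


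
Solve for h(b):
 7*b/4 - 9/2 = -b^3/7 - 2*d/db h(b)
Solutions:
 h(b) = C1 - b^4/56 - 7*b^2/16 + 9*b/4


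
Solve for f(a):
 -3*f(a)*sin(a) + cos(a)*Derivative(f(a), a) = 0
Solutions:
 f(a) = C1/cos(a)^3


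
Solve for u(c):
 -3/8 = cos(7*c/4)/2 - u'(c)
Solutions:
 u(c) = C1 + 3*c/8 + 2*sin(7*c/4)/7


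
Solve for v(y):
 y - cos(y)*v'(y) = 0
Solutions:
 v(y) = C1 + Integral(y/cos(y), y)


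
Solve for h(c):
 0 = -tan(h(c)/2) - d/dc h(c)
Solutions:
 h(c) = -2*asin(C1*exp(-c/2)) + 2*pi
 h(c) = 2*asin(C1*exp(-c/2))


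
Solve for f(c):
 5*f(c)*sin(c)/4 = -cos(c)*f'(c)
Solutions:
 f(c) = C1*cos(c)^(5/4)


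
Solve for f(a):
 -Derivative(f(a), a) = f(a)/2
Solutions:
 f(a) = C1*exp(-a/2)


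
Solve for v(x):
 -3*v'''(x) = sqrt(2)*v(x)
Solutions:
 v(x) = C3*exp(-2^(1/6)*3^(2/3)*x/3) + (C1*sin(6^(1/6)*x/2) + C2*cos(6^(1/6)*x/2))*exp(2^(1/6)*3^(2/3)*x/6)


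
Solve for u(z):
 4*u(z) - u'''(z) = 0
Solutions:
 u(z) = C3*exp(2^(2/3)*z) + (C1*sin(2^(2/3)*sqrt(3)*z/2) + C2*cos(2^(2/3)*sqrt(3)*z/2))*exp(-2^(2/3)*z/2)


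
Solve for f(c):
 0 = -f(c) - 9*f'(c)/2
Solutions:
 f(c) = C1*exp(-2*c/9)


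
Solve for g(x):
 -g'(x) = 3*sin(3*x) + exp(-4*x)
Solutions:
 g(x) = C1 + cos(3*x) + exp(-4*x)/4


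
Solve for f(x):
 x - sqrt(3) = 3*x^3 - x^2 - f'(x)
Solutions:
 f(x) = C1 + 3*x^4/4 - x^3/3 - x^2/2 + sqrt(3)*x


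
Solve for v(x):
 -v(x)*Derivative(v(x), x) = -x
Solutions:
 v(x) = -sqrt(C1 + x^2)
 v(x) = sqrt(C1 + x^2)


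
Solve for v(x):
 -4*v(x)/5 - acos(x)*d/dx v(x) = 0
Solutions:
 v(x) = C1*exp(-4*Integral(1/acos(x), x)/5)


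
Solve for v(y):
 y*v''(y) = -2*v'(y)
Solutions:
 v(y) = C1 + C2/y


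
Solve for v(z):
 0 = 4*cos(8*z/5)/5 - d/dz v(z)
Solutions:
 v(z) = C1 + sin(8*z/5)/2


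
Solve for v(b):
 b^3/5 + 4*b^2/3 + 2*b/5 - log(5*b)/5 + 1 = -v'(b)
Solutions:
 v(b) = C1 - b^4/20 - 4*b^3/9 - b^2/5 + b*log(b)/5 - 6*b/5 + b*log(5)/5


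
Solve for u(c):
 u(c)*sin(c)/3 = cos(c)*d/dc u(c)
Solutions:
 u(c) = C1/cos(c)^(1/3)


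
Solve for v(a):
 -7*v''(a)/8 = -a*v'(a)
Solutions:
 v(a) = C1 + C2*erfi(2*sqrt(7)*a/7)


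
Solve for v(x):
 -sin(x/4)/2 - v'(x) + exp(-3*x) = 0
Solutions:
 v(x) = C1 + 2*cos(x/4) - exp(-3*x)/3


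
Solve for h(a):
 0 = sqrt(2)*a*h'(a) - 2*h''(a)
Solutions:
 h(a) = C1 + C2*erfi(2^(1/4)*a/2)


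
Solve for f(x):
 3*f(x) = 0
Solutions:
 f(x) = 0


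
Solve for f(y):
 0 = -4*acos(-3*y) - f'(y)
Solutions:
 f(y) = C1 - 4*y*acos(-3*y) - 4*sqrt(1 - 9*y^2)/3


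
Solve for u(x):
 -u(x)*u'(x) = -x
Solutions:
 u(x) = -sqrt(C1 + x^2)
 u(x) = sqrt(C1 + x^2)


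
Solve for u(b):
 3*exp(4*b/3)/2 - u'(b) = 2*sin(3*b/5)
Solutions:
 u(b) = C1 + 9*exp(4*b/3)/8 + 10*cos(3*b/5)/3


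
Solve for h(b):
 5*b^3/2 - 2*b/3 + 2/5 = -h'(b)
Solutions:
 h(b) = C1 - 5*b^4/8 + b^2/3 - 2*b/5


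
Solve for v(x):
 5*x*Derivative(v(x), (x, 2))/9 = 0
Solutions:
 v(x) = C1 + C2*x


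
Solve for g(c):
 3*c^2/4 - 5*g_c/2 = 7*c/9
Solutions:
 g(c) = C1 + c^3/10 - 7*c^2/45


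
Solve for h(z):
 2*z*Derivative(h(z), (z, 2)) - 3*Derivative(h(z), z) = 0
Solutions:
 h(z) = C1 + C2*z^(5/2)


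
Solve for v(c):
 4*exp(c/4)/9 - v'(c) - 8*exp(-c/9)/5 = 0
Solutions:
 v(c) = C1 + 16*exp(c/4)/9 + 72*exp(-c/9)/5


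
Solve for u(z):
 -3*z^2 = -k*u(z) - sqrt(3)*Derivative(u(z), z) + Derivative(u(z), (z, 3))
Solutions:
 u(z) = C1*exp(-z*(6^(2/3)*(-3*k + sqrt(9*k^2 - 4*sqrt(3)))^(1/3) + 2*2^(1/3)*3^(5/6)/(-3*k + sqrt(9*k^2 - 4*sqrt(3)))^(1/3))/6) + C2*exp(z*(6^(2/3)*(-3*k + sqrt(9*k^2 - 4*sqrt(3)))^(1/3)/12 - 2^(2/3)*3^(1/6)*I*(-3*k + sqrt(9*k^2 - 4*sqrt(3)))^(1/3)/4 - 4*sqrt(3)/((-6^(2/3) + 3*2^(2/3)*3^(1/6)*I)*(-3*k + sqrt(9*k^2 - 4*sqrt(3)))^(1/3)))) + C3*exp(z*(6^(2/3)*(-3*k + sqrt(9*k^2 - 4*sqrt(3)))^(1/3)/12 + 2^(2/3)*3^(1/6)*I*(-3*k + sqrt(9*k^2 - 4*sqrt(3)))^(1/3)/4 + 4*sqrt(3)/((6^(2/3) + 3*2^(2/3)*3^(1/6)*I)*(-3*k + sqrt(9*k^2 - 4*sqrt(3)))^(1/3)))) + 3*z^2/k - 6*sqrt(3)*z/k^2 + 18/k^3


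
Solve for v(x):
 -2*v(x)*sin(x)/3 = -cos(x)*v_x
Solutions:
 v(x) = C1/cos(x)^(2/3)


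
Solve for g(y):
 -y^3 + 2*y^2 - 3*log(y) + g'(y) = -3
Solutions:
 g(y) = C1 + y^4/4 - 2*y^3/3 + 3*y*log(y) - 6*y


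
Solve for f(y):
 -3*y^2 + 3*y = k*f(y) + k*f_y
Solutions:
 f(y) = C1*exp(-y) - 3*y^2/k + 9*y/k - 9/k


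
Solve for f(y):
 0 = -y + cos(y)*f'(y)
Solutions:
 f(y) = C1 + Integral(y/cos(y), y)


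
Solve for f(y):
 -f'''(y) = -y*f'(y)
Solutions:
 f(y) = C1 + Integral(C2*airyai(y) + C3*airybi(y), y)


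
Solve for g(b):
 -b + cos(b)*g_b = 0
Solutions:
 g(b) = C1 + Integral(b/cos(b), b)


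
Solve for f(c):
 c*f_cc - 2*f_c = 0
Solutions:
 f(c) = C1 + C2*c^3


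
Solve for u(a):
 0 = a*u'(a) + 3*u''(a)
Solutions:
 u(a) = C1 + C2*erf(sqrt(6)*a/6)


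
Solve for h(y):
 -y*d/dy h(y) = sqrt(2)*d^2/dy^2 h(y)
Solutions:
 h(y) = C1 + C2*erf(2^(1/4)*y/2)


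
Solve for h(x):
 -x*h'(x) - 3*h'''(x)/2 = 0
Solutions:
 h(x) = C1 + Integral(C2*airyai(-2^(1/3)*3^(2/3)*x/3) + C3*airybi(-2^(1/3)*3^(2/3)*x/3), x)


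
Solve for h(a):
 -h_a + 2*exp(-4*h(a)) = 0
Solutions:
 h(a) = log(-I*(C1 + 8*a)^(1/4))
 h(a) = log(I*(C1 + 8*a)^(1/4))
 h(a) = log(-(C1 + 8*a)^(1/4))
 h(a) = log(C1 + 8*a)/4


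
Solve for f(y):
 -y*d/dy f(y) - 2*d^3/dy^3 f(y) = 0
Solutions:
 f(y) = C1 + Integral(C2*airyai(-2^(2/3)*y/2) + C3*airybi(-2^(2/3)*y/2), y)


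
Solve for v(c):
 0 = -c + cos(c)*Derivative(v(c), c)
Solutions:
 v(c) = C1 + Integral(c/cos(c), c)


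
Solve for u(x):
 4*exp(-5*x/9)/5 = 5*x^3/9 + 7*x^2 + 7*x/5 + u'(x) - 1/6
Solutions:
 u(x) = C1 - 5*x^4/36 - 7*x^3/3 - 7*x^2/10 + x/6 - 36*exp(-5*x/9)/25


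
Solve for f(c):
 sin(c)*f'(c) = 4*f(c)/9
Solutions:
 f(c) = C1*(cos(c) - 1)^(2/9)/(cos(c) + 1)^(2/9)


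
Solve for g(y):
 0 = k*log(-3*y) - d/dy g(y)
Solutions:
 g(y) = C1 + k*y*log(-y) + k*y*(-1 + log(3))


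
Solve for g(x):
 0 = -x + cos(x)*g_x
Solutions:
 g(x) = C1 + Integral(x/cos(x), x)


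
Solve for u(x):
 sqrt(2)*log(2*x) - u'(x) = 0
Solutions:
 u(x) = C1 + sqrt(2)*x*log(x) - sqrt(2)*x + sqrt(2)*x*log(2)


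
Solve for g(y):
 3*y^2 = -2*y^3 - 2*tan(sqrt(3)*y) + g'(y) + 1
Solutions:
 g(y) = C1 + y^4/2 + y^3 - y - 2*sqrt(3)*log(cos(sqrt(3)*y))/3


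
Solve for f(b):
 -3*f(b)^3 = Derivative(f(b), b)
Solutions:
 f(b) = -sqrt(2)*sqrt(-1/(C1 - 3*b))/2
 f(b) = sqrt(2)*sqrt(-1/(C1 - 3*b))/2


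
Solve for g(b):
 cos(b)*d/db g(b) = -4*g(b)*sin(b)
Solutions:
 g(b) = C1*cos(b)^4


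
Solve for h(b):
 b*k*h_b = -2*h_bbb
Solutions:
 h(b) = C1 + Integral(C2*airyai(2^(2/3)*b*(-k)^(1/3)/2) + C3*airybi(2^(2/3)*b*(-k)^(1/3)/2), b)


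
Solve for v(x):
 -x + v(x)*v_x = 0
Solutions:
 v(x) = -sqrt(C1 + x^2)
 v(x) = sqrt(C1 + x^2)


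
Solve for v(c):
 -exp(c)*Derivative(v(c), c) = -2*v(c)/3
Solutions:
 v(c) = C1*exp(-2*exp(-c)/3)


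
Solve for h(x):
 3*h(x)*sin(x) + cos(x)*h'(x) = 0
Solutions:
 h(x) = C1*cos(x)^3


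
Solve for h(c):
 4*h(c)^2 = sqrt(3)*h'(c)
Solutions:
 h(c) = -3/(C1 + 4*sqrt(3)*c)


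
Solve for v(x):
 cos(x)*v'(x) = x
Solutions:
 v(x) = C1 + Integral(x/cos(x), x)


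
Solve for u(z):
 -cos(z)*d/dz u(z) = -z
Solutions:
 u(z) = C1 + Integral(z/cos(z), z)


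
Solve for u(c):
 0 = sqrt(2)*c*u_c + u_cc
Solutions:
 u(c) = C1 + C2*erf(2^(3/4)*c/2)


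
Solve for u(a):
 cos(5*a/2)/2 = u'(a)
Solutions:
 u(a) = C1 + sin(5*a/2)/5


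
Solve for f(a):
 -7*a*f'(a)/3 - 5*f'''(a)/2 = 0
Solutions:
 f(a) = C1 + Integral(C2*airyai(-14^(1/3)*15^(2/3)*a/15) + C3*airybi(-14^(1/3)*15^(2/3)*a/15), a)


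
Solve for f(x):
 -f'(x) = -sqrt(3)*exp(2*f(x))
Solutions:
 f(x) = log(-sqrt(-1/(C1 + sqrt(3)*x))) - log(2)/2
 f(x) = log(-1/(C1 + sqrt(3)*x))/2 - log(2)/2


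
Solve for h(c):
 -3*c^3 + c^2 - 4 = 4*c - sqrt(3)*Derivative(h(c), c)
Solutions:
 h(c) = C1 + sqrt(3)*c^4/4 - sqrt(3)*c^3/9 + 2*sqrt(3)*c^2/3 + 4*sqrt(3)*c/3


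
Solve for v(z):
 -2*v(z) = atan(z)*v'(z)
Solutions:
 v(z) = C1*exp(-2*Integral(1/atan(z), z))


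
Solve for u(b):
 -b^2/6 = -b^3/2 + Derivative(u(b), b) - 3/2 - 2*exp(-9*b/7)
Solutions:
 u(b) = C1 + b^4/8 - b^3/18 + 3*b/2 - 14*exp(-9*b/7)/9


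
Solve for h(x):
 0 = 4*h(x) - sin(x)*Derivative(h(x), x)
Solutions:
 h(x) = C1*(cos(x)^2 - 2*cos(x) + 1)/(cos(x)^2 + 2*cos(x) + 1)


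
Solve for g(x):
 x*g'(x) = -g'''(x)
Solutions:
 g(x) = C1 + Integral(C2*airyai(-x) + C3*airybi(-x), x)


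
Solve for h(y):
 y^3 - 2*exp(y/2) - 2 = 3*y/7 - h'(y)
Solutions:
 h(y) = C1 - y^4/4 + 3*y^2/14 + 2*y + 4*exp(y/2)


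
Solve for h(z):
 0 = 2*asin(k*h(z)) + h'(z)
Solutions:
 Integral(1/asin(_y*k), (_y, h(z))) = C1 - 2*z


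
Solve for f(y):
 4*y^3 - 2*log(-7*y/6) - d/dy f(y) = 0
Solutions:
 f(y) = C1 + y^4 - 2*y*log(-y) + 2*y*(-log(7) + 1 + log(6))


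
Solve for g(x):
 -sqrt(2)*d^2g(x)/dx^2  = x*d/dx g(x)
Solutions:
 g(x) = C1 + C2*erf(2^(1/4)*x/2)


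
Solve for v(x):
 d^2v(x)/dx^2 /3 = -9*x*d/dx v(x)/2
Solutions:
 v(x) = C1 + C2*erf(3*sqrt(3)*x/2)


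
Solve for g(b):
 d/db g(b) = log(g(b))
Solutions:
 li(g(b)) = C1 + b


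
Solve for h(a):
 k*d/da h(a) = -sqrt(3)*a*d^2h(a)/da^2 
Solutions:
 h(a) = C1 + a^(-sqrt(3)*re(k)/3 + 1)*(C2*sin(sqrt(3)*log(a)*Abs(im(k))/3) + C3*cos(sqrt(3)*log(a)*im(k)/3))


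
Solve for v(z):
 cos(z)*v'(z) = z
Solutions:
 v(z) = C1 + Integral(z/cos(z), z)


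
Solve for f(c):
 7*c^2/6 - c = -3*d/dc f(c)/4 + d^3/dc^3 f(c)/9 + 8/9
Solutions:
 f(c) = C1 + C2*exp(-3*sqrt(3)*c/2) + C3*exp(3*sqrt(3)*c/2) - 14*c^3/27 + 2*c^2/3 + 176*c/243


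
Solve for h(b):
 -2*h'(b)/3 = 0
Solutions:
 h(b) = C1


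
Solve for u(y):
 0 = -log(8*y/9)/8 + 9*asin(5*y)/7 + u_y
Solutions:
 u(y) = C1 + y*log(y)/8 - 9*y*asin(5*y)/7 - y*log(3)/4 - y/8 + 3*y*log(2)/8 - 9*sqrt(1 - 25*y^2)/35


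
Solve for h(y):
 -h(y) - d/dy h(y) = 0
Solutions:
 h(y) = C1*exp(-y)


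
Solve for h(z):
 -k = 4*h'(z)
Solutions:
 h(z) = C1 - k*z/4


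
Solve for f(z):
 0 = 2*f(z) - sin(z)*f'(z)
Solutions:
 f(z) = C1*(cos(z) - 1)/(cos(z) + 1)


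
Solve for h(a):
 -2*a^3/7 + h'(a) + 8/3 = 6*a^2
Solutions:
 h(a) = C1 + a^4/14 + 2*a^3 - 8*a/3


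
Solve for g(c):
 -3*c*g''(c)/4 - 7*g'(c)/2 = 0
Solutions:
 g(c) = C1 + C2/c^(11/3)


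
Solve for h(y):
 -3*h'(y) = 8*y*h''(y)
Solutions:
 h(y) = C1 + C2*y^(5/8)


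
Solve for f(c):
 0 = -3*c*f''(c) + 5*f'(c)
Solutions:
 f(c) = C1 + C2*c^(8/3)


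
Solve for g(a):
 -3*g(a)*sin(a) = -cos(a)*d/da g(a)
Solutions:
 g(a) = C1/cos(a)^3


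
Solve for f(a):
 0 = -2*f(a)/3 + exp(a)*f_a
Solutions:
 f(a) = C1*exp(-2*exp(-a)/3)


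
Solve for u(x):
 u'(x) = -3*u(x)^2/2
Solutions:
 u(x) = 2/(C1 + 3*x)


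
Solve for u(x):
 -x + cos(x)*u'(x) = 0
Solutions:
 u(x) = C1 + Integral(x/cos(x), x)


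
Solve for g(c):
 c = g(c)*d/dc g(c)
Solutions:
 g(c) = -sqrt(C1 + c^2)
 g(c) = sqrt(C1 + c^2)


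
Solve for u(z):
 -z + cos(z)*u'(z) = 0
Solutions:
 u(z) = C1 + Integral(z/cos(z), z)


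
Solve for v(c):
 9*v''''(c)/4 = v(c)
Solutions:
 v(c) = C1*exp(-sqrt(6)*c/3) + C2*exp(sqrt(6)*c/3) + C3*sin(sqrt(6)*c/3) + C4*cos(sqrt(6)*c/3)


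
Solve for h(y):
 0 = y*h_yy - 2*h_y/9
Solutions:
 h(y) = C1 + C2*y^(11/9)


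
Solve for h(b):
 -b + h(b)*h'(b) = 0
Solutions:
 h(b) = -sqrt(C1 + b^2)
 h(b) = sqrt(C1 + b^2)


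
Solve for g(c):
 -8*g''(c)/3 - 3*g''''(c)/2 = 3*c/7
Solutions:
 g(c) = C1 + C2*c + C3*sin(4*c/3) + C4*cos(4*c/3) - 3*c^3/112
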